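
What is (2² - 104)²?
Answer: 10000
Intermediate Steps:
(2² - 104)² = (4 - 104)² = (-100)² = 10000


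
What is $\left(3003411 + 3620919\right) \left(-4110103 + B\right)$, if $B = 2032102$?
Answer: $-13765364364330$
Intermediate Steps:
$\left(3003411 + 3620919\right) \left(-4110103 + B\right) = \left(3003411 + 3620919\right) \left(-4110103 + 2032102\right) = 6624330 \left(-2078001\right) = -13765364364330$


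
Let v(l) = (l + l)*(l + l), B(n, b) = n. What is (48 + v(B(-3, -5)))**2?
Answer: 7056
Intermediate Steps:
v(l) = 4*l**2 (v(l) = (2*l)*(2*l) = 4*l**2)
(48 + v(B(-3, -5)))**2 = (48 + 4*(-3)**2)**2 = (48 + 4*9)**2 = (48 + 36)**2 = 84**2 = 7056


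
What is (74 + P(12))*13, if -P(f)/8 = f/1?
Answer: -286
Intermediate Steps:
P(f) = -8*f (P(f) = -8*f/1 = -8*f)
(74 + P(12))*13 = (74 - 8*12)*13 = (74 - 96)*13 = -22*13 = -286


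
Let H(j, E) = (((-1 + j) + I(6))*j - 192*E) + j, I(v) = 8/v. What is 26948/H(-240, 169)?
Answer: 6737/6208 ≈ 1.0852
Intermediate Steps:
H(j, E) = j - 192*E + j*(1/3 + j) (H(j, E) = (((-1 + j) + 8/6)*j - 192*E) + j = (((-1 + j) + 8*(1/6))*j - 192*E) + j = (((-1 + j) + 4/3)*j - 192*E) + j = ((1/3 + j)*j - 192*E) + j = (j*(1/3 + j) - 192*E) + j = (-192*E + j*(1/3 + j)) + j = j - 192*E + j*(1/3 + j))
26948/H(-240, 169) = 26948/((-240)**2 - 192*169 + (4/3)*(-240)) = 26948/(57600 - 32448 - 320) = 26948/24832 = 26948*(1/24832) = 6737/6208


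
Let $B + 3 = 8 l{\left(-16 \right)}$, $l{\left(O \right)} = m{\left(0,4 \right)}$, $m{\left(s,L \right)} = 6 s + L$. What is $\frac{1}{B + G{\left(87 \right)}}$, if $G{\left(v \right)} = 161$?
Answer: $\frac{1}{190} \approx 0.0052632$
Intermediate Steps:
$m{\left(s,L \right)} = L + 6 s$
$l{\left(O \right)} = 4$ ($l{\left(O \right)} = 4 + 6 \cdot 0 = 4 + 0 = 4$)
$B = 29$ ($B = -3 + 8 \cdot 4 = -3 + 32 = 29$)
$\frac{1}{B + G{\left(87 \right)}} = \frac{1}{29 + 161} = \frac{1}{190}$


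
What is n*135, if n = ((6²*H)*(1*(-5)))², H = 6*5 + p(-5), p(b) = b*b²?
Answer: 39475350000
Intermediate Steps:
p(b) = b³
H = -95 (H = 6*5 + (-5)³ = 30 - 125 = -95)
n = 292410000 (n = ((6²*(-95))*(1*(-5)))² = ((36*(-95))*(-5))² = (-3420*(-5))² = 17100² = 292410000)
n*135 = 292410000*135 = 39475350000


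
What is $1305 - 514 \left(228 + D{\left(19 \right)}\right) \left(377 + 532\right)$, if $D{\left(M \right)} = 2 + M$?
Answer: $-116337969$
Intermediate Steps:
$1305 - 514 \left(228 + D{\left(19 \right)}\right) \left(377 + 532\right) = 1305 - 514 \left(228 + \left(2 + 19\right)\right) \left(377 + 532\right) = 1305 - 514 \left(228 + 21\right) 909 = 1305 - 514 \cdot 249 \cdot 909 = 1305 - 116339274 = -116337969$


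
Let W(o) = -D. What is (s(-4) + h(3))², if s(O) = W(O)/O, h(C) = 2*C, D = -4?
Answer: 25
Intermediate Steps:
W(o) = 4 (W(o) = -1*(-4) = 4)
s(O) = 4/O
(s(-4) + h(3))² = (4/(-4) + 2*3)² = (4*(-¼) + 6)² = (-1 + 6)² = 5² = 25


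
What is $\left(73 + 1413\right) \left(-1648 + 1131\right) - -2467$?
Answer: $-765795$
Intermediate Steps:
$\left(73 + 1413\right) \left(-1648 + 1131\right) - -2467 = 1486 \left(-517\right) + 2467 = -768262 + 2467 = -765795$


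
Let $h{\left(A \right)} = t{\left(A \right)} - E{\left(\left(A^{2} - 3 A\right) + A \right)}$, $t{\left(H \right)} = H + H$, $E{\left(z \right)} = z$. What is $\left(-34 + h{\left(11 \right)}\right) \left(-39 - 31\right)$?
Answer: $7770$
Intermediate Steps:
$t{\left(H \right)} = 2 H$
$h{\left(A \right)} = - A^{2} + 4 A$ ($h{\left(A \right)} = 2 A - \left(\left(A^{2} - 3 A\right) + A\right) = 2 A - \left(A^{2} - 2 A\right) = - A^{2} + 4 A$)
$\left(-34 + h{\left(11 \right)}\right) \left(-39 - 31\right) = \left(-34 + 11 \left(4 - 11\right)\right) \left(-39 - 31\right) = \left(-34 + 11 \left(-7\right)\right) \left(-70\right) = \left(-34 - 77\right) \left(-70\right) = \left(-111\right) \left(-70\right) = 7770$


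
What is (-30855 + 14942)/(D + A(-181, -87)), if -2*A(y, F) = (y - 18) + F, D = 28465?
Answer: -15913/28608 ≈ -0.55624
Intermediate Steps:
A(y, F) = 9 - F/2 - y/2 (A(y, F) = -((y - 18) + F)/2 = -((-18 + y) + F)/2 = -(-18 + F + y)/2 = 9 - F/2 - y/2)
(-30855 + 14942)/(D + A(-181, -87)) = (-30855 + 14942)/(28465 + (9 - ½*(-87) - ½*(-181))) = -15913/(28465 + (9 + 87/2 + 181/2)) = -15913/(28465 + 143) = -15913/28608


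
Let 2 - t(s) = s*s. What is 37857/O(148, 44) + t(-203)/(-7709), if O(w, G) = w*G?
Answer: 560179597/50201008 ≈ 11.159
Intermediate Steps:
t(s) = 2 - s² (t(s) = 2 - s*s = 2 - s²)
O(w, G) = G*w
37857/O(148, 44) + t(-203)/(-7709) = 37857/((44*148)) + (2 - 1*(-203)²)/(-7709) = 37857/6512 + (2 - 1*41209)*(-1/7709) = 37857*(1/6512) + (2 - 41209)*(-1/7709) = 37857/6512 - 41207*(-1/7709) = 37857/6512 + 41207/7709 = 560179597/50201008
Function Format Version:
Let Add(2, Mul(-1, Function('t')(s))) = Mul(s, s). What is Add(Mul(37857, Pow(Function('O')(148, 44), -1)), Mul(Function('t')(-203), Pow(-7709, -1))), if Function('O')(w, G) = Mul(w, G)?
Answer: Rational(560179597, 50201008) ≈ 11.159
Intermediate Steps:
Function('t')(s) = Add(2, Mul(-1, Pow(s, 2))) (Function('t')(s) = Add(2, Mul(-1, Mul(s, s))) = Add(2, Mul(-1, Pow(s, 2))))
Function('O')(w, G) = Mul(G, w)
Add(Mul(37857, Pow(Function('O')(148, 44), -1)), Mul(Function('t')(-203), Pow(-7709, -1))) = Add(Mul(37857, Pow(Mul(44, 148), -1)), Mul(Add(2, Mul(-1, Pow(-203, 2))), Pow(-7709, -1))) = Add(Mul(37857, Pow(6512, -1)), Mul(Add(2, Mul(-1, 41209)), Rational(-1, 7709))) = Add(Mul(37857, Rational(1, 6512)), Mul(Add(2, -41209), Rational(-1, 7709))) = Add(Rational(37857, 6512), Mul(-41207, Rational(-1, 7709))) = Add(Rational(37857, 6512), Rational(41207, 7709)) = Rational(560179597, 50201008)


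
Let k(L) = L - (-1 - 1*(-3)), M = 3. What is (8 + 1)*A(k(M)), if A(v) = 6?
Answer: 54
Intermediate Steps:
k(L) = -2 + L (k(L) = L - (-1 + 3) = L - 1*2 = L - 2 = -2 + L)
(8 + 1)*A(k(M)) = (8 + 1)*6 = 9*6 = 54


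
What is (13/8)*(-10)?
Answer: -65/4 ≈ -16.250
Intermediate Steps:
(13/8)*(-10) = -65/4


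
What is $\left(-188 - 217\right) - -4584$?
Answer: $4179$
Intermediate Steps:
$\left(-188 - 217\right) - -4584 = \left(-188 - 217\right) + 4584 = -405 + 4584 = 4179$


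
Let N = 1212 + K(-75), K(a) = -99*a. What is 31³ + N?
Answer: 38428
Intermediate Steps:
N = 8637 (N = 1212 - 99*(-75) = 1212 + 7425 = 8637)
31³ + N = 31³ + 8637 = 29791 + 8637 = 38428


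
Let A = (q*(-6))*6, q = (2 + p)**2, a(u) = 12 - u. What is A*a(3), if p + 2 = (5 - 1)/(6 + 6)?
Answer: -36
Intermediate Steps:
p = -5/3 (p = -2 + (5 - 1)/(6 + 6) = -2 + 4/12 = -2 + 4*(1/12) = -2 + 1/3 = -5/3 ≈ -1.6667)
q = 1/9 (q = (2 - 5/3)**2 = (1/3)**2 = 1/9 ≈ 0.11111)
A = -4 (A = ((1/9)*(-6))*6 = -2/3*6 = -4)
A*a(3) = -4*(12 - 1*3) = -4*(12 - 3) = -4*9 = -36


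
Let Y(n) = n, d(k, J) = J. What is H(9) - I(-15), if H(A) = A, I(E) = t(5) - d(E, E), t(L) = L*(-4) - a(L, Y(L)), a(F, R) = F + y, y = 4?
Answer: 23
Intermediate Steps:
a(F, R) = 4 + F (a(F, R) = F + 4 = 4 + F)
t(L) = -4 - 5*L (t(L) = L*(-4) - (4 + L) = -4*L + (-4 - L) = -4 - 5*L)
I(E) = -29 - E (I(E) = (-4 - 5*5) - E = (-4 - 25) - E = -29 - E)
H(9) - I(-15) = 9 - (-29 - 1*(-15)) = 9 - (-29 + 15) = 9 - 1*(-14) = 9 + 14 = 23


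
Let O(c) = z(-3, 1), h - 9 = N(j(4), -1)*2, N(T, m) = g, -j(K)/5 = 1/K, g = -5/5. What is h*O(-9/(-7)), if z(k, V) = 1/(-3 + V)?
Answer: -7/2 ≈ -3.5000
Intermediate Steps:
g = -1 (g = -5*1/5 = -1)
j(K) = -5/K
N(T, m) = -1
h = 7 (h = 9 - 1*2 = 9 - 2 = 7)
O(c) = -1/2 (O(c) = 1/(-3 + 1) = 1/(-2) = -1/2)
h*O(-9/(-7)) = 7*(-1/2) = -7/2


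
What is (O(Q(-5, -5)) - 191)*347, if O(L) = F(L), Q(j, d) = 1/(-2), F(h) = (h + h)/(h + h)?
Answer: -65930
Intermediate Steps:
F(h) = 1 (F(h) = (2*h)/((2*h)) = (2*h)*(1/(2*h)) = 1)
Q(j, d) = -½
O(L) = 1
(O(Q(-5, -5)) - 191)*347 = (1 - 191)*347 = -190*347 = -65930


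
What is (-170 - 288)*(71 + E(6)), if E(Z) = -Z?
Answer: -29770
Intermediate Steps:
(-170 - 288)*(71 + E(6)) = (-170 - 288)*(71 - 1*6) = -458*(71 - 6) = -458*65 = -29770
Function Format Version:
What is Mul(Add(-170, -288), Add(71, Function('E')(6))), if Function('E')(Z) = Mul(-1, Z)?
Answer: -29770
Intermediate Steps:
Mul(Add(-170, -288), Add(71, Function('E')(6))) = Mul(Add(-170, -288), Add(71, Mul(-1, 6))) = Mul(-458, Add(71, -6)) = Mul(-458, 65) = -29770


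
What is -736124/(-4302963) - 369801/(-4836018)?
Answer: 1717049644865/6936402173778 ≈ 0.24754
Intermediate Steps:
-736124/(-4302963) - 369801/(-4836018) = -736124*(-1/4302963) - 369801*(-1/4836018) = 736124/4302963 + 123267/1612006 = 1717049644865/6936402173778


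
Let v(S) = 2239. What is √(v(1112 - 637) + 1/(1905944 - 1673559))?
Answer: 48*√52479272165/232385 ≈ 47.318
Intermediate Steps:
√(v(1112 - 637) + 1/(1905944 - 1673559)) = √(2239 + 1/(1905944 - 1673559)) = √(2239 + 1/232385) = √(520310016/232385) = 48*√52479272165/232385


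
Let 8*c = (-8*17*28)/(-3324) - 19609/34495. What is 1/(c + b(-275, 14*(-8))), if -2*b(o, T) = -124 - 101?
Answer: 229322760/25815354661 ≈ 0.0088832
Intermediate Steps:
b(o, T) = 225/2 (b(o, T) = -(-124 - 101)/2 = -½*(-225) = 225/2)
c = 16544161/229322760 (c = ((-8*17*28)/(-3324) - 19609/34495)/8 = (-136*28*(-1/3324) - 19609*1/34495)/8 = (-3808*(-1/3324) - 19609/34495)/8 = (952/831 - 19609/34495)/8 = (⅛)*(16544161/28665345) = 16544161/229322760 ≈ 0.072144)
1/(c + b(-275, 14*(-8))) = 1/(16544161/229322760 + 225/2) = 1/(25815354661/229322760) = 229322760/25815354661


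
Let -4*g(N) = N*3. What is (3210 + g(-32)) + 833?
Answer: 4067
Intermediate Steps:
g(N) = -3*N/4 (g(N) = -N*3/4 = -3*N/4)
(3210 + g(-32)) + 833 = (3210 - ¾*(-32)) + 833 = (3210 + 24) + 833 = 3234 + 833 = 4067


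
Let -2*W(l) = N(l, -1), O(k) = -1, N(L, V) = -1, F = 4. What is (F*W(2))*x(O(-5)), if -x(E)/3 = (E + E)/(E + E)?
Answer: -6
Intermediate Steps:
W(l) = ½ (W(l) = -½*(-1) = ½)
x(E) = -3 (x(E) = -3*(E + E)/(E + E) = -3*2*E/(2*E) = -3*2*E*1/(2*E) = -3*1 = -3)
(F*W(2))*x(O(-5)) = (4*(½))*(-3) = 2*(-3) = -6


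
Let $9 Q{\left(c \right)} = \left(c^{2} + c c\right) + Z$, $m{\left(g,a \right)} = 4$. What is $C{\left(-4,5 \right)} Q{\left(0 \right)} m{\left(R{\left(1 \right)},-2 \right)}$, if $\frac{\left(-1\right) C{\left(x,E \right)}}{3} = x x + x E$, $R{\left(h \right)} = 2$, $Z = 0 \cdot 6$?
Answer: $0$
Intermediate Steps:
$Z = 0$
$C{\left(x,E \right)} = - 3 x^{2} - 3 E x$ ($C{\left(x,E \right)} = - 3 \left(x x + x E\right) = - 3 \left(x^{2} + E x\right) = - 3 x^{2} - 3 E x$)
$Q{\left(c \right)} = \frac{2 c^{2}}{9}$ ($Q{\left(c \right)} = \frac{\left(c^{2} + c c\right) + 0}{9} = \frac{\left(c^{2} + c^{2}\right) + 0}{9} = \frac{2 c^{2} + 0}{9} = \frac{2 c^{2}}{9}$)
$C{\left(-4,5 \right)} Q{\left(0 \right)} m{\left(R{\left(1 \right)},-2 \right)} = \left(-3\right) \left(-4\right) \left(5 - 4\right) \frac{2 \cdot 0^{2}}{9} \cdot 4 = \left(-3\right) \left(-4\right) 1 \cdot \frac{2}{9} \cdot 0 \cdot 4 = 12 \cdot 0 \cdot 4 = 0 \cdot 4 = 0$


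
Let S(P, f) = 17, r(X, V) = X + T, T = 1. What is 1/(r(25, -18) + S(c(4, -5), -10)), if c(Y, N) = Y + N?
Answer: 1/43 ≈ 0.023256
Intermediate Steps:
c(Y, N) = N + Y
r(X, V) = 1 + X (r(X, V) = X + 1 = 1 + X)
1/(r(25, -18) + S(c(4, -5), -10)) = 1/((1 + 25) + 17) = 1/(26 + 17) = 1/43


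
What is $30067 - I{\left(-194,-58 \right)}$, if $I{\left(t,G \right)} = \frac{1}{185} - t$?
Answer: $\frac{5526504}{185} \approx 29873.0$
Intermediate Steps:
$I{\left(t,G \right)} = \frac{1}{185} - t$
$30067 - I{\left(-194,-58 \right)} = 30067 - \left(\frac{1}{185} - -194\right) = 30067 - \left(\frac{1}{185} + 194\right) = 30067 - \frac{35891}{185} = \frac{5526504}{185}$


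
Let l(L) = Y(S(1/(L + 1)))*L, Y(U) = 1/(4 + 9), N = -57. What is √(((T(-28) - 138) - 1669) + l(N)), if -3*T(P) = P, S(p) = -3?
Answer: 2*I*√685230/39 ≈ 42.451*I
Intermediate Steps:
T(P) = -P/3
Y(U) = 1/13
l(L) = L/13
√(((T(-28) - 138) - 1669) + l(N)) = √(((-⅓*(-28) - 138) - 1669) + (1/13)*(-57)) = √(((28/3 - 138) - 1669) - 57/13) = √((-386/3 - 1669) - 57/13) = √(-5393/3 - 57/13) = √(-70280/39) = 2*I*√685230/39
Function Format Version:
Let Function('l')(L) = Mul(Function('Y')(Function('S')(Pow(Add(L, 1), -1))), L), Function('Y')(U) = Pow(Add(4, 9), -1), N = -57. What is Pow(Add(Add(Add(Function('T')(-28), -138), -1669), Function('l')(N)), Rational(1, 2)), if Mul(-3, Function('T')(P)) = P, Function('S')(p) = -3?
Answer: Mul(Rational(2, 39), I, Pow(685230, Rational(1, 2))) ≈ Mul(42.451, I)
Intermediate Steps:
Function('T')(P) = Mul(Rational(-1, 3), P)
Function('Y')(U) = Rational(1, 13) (Function('Y')(U) = Pow(13, -1) = Rational(1, 13))
Function('l')(L) = Mul(Rational(1, 13), L)
Pow(Add(Add(Add(Function('T')(-28), -138), -1669), Function('l')(N)), Rational(1, 2)) = Pow(Add(Add(Add(Mul(Rational(-1, 3), -28), -138), -1669), Mul(Rational(1, 13), -57)), Rational(1, 2)) = Pow(Add(Add(Add(Rational(28, 3), -138), -1669), Rational(-57, 13)), Rational(1, 2)) = Pow(Add(Add(Rational(-386, 3), -1669), Rational(-57, 13)), Rational(1, 2)) = Pow(Add(Rational(-5393, 3), Rational(-57, 13)), Rational(1, 2)) = Pow(Rational(-70280, 39), Rational(1, 2)) = Mul(Rational(2, 39), I, Pow(685230, Rational(1, 2)))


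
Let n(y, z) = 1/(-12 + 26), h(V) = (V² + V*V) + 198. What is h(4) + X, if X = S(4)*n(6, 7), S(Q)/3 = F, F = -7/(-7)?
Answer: 3223/14 ≈ 230.21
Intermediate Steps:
h(V) = 198 + 2*V² (h(V) = (V² + V²) + 198 = 2*V² + 198 = 198 + 2*V²)
n(y, z) = 1/14
F = 1 (F = -7*(-⅐) = 1)
S(Q) = 3 (S(Q) = 3*1 = 3)
X = 3/14 (X = 3*(1/14) = 3/14 ≈ 0.21429)
h(4) + X = (198 + 2*4²) + 3/14 = (198 + 2*16) + 3/14 = (198 + 32) + 3/14 = 230 + 3/14 = 3223/14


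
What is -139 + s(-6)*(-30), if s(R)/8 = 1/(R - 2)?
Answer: -109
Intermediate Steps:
s(R) = 8/(-2 + R) (s(R) = 8/(R - 2) = 8/(-2 + R))
-139 + s(-6)*(-30) = -139 + (8/(-2 - 6))*(-30) = -139 + (8/(-8))*(-30) = -139 + (8*(-⅛))*(-30) = -139 - 1*(-30) = -139 + 30 = -109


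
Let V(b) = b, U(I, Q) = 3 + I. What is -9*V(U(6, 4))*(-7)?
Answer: 567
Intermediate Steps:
-9*V(U(6, 4))*(-7) = -9*(3 + 6)*(-7) = -9*9*(-7) = -81*(-7) = 567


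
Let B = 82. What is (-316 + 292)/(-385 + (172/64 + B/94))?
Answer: 18048/286843 ≈ 0.062919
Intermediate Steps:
(-316 + 292)/(-385 + (172/64 + B/94)) = (-316 + 292)/(-385 + (172/64 + 82/94)) = -24/(-385 + (172*(1/64) + 82*(1/94))) = -24/(-385 + (43/16 + 41/47)) = -24/(-385 + 2677/752) = -24/(-286843/752) = -24*(-752/286843) = 18048/286843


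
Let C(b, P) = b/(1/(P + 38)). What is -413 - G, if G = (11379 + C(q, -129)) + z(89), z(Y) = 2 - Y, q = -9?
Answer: -12524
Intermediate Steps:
C(b, P) = b*(38 + P) (C(b, P) = b/(1/(38 + P)) = b*(38 + P))
G = 12111 (G = (11379 - 9*(38 - 129)) + (2 - 1*89) = (11379 - 9*(-91)) + (2 - 89) = (11379 + 819) - 87 = 12198 - 87 = 12111)
-413 - G = -413 - 1*12111 = -413 - 12111 = -12524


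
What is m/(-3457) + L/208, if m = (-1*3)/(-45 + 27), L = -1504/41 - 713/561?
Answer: -3018678857/16539007056 ≈ -0.18252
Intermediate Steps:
L = -872977/23001 (L = -1504*1/41 - 713*1/561 = -1504/41 - 713/561 = -872977/23001 ≈ -37.954)
m = ⅙ (m = -3/(-18) = -3*(-1/18) = ⅙ ≈ 0.16667)
m/(-3457) + L/208 = (⅙)/(-3457) - 872977/23001/208 = (⅙)*(-1/3457) - 872977/23001*1/208 = -1/20742 - 872977/4784208 = -3018678857/16539007056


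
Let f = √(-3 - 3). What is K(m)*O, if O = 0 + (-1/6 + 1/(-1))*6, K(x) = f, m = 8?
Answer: -7*I*√6 ≈ -17.146*I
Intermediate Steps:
f = I*√6 (f = √(-6) = I*√6 ≈ 2.4495*I)
K(x) = I*√6
O = -7 (O = 0 + (-1*⅙ + 1*(-1))*6 = 0 + (-⅙ - 1)*6 = 0 - 7/6*6 = 0 - 7 = -7)
K(m)*O = (I*√6)*(-7) = -7*I*√6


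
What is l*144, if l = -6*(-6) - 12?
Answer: 3456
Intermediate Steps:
l = 24 (l = 36 - 12 = 24)
l*144 = 24*144 = 3456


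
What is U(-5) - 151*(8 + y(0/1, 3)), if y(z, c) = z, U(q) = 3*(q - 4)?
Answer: -1235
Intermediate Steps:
U(q) = -12 + 3*q (U(q) = 3*(-4 + q) = -12 + 3*q)
U(-5) - 151*(8 + y(0/1, 3)) = (-12 + 3*(-5)) - 151*(8 + 0/1) = (-12 - 15) - 151*(8 + 0*1) = -27 - 151*(8 + 0) = -27 - 151*8 = -27 - 1208 = -1235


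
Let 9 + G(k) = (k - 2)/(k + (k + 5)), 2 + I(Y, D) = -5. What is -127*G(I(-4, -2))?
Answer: 1016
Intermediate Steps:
I(Y, D) = -7 (I(Y, D) = -2 - 5 = -7)
G(k) = -9 + (-2 + k)/(5 + 2*k) (G(k) = -9 + (k - 2)/(k + (k + 5)) = -9 + (-2 + k)/(k + (5 + k)) = -9 + (-2 + k)/(5 + 2*k))
-127*G(I(-4, -2)) = -127*(-47 - 17*(-7))/(5 + 2*(-7)) = -127*(-47 + 119)/(5 - 14) = -127*72/(-9) = -(-127)*72/9 = -127*(-8) = 1016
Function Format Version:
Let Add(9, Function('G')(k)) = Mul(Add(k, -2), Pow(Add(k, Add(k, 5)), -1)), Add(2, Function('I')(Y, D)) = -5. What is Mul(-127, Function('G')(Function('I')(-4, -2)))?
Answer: 1016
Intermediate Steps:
Function('I')(Y, D) = -7 (Function('I')(Y, D) = Add(-2, -5) = -7)
Function('G')(k) = Add(-9, Mul(Pow(Add(5, Mul(2, k)), -1), Add(-2, k))) (Function('G')(k) = Add(-9, Mul(Add(k, -2), Pow(Add(k, Add(k, 5)), -1))) = Add(-9, Mul(Add(-2, k), Pow(Add(k, Add(5, k)), -1))) = Add(-9, Mul(Add(-2, k), Pow(Add(5, Mul(2, k)), -1))) = Add(-9, Mul(Pow(Add(5, Mul(2, k)), -1), Add(-2, k))))
Mul(-127, Function('G')(Function('I')(-4, -2))) = Mul(-127, Mul(Pow(Add(5, Mul(2, -7)), -1), Add(-47, Mul(-17, -7)))) = Mul(-127, Mul(Pow(Add(5, -14), -1), Add(-47, 119))) = Mul(-127, Mul(Pow(-9, -1), 72)) = Mul(-127, Mul(Rational(-1, 9), 72)) = Mul(-127, -8) = 1016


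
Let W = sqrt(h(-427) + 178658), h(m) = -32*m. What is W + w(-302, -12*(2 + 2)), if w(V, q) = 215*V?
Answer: -64930 + 13*sqrt(1138) ≈ -64491.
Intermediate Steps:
W = 13*sqrt(1138) (W = sqrt(-32*(-427) + 178658) = sqrt(13664 + 178658) = sqrt(192322) = 13*sqrt(1138) ≈ 438.55)
W + w(-302, -12*(2 + 2)) = 13*sqrt(1138) + 215*(-302) = 13*sqrt(1138) - 64930 = -64930 + 13*sqrt(1138)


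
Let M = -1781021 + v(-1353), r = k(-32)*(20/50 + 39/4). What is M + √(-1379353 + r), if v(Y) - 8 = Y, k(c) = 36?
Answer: -1782366 + I*√34474690/5 ≈ -1.7824e+6 + 1174.3*I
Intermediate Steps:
v(Y) = 8 + Y
r = 1827/5 (r = 36*(20/50 + 39/4) = 36*(20*(1/50) + 39*(¼)) = 36*(⅖ + 39/4) = 36*(203/20) = 1827/5 ≈ 365.40)
M = -1782366 (M = -1781021 + (8 - 1353) = -1781021 - 1345 = -1782366)
M + √(-1379353 + r) = -1782366 + √(-1379353 + 1827/5) = -1782366 + √(-6894938/5) = -1782366 + I*√34474690/5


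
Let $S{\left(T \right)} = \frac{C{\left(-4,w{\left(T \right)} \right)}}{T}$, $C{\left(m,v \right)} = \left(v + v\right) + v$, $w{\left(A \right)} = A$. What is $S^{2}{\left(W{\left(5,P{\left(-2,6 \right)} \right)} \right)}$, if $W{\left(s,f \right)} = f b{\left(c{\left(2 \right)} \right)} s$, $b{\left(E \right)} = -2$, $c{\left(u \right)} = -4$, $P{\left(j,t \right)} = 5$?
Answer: $9$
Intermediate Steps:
$C{\left(m,v \right)} = 3 v$ ($C{\left(m,v \right)} = 2 v + v = 3 v$)
$W{\left(s,f \right)} = - 2 f s$ ($W{\left(s,f \right)} = f \left(-2\right) s = - 2 f s$)
$S{\left(T \right)} = 3$ ($S{\left(T \right)} = \frac{3 T}{T} = 3$)
$S^{2}{\left(W{\left(5,P{\left(-2,6 \right)} \right)} \right)} = 3^{2} = 9$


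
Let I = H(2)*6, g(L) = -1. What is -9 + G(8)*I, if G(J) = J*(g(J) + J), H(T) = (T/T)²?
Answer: 327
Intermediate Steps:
H(T) = 1 (H(T) = 1² = 1)
I = 6 (I = 1*6 = 6)
G(J) = J*(-1 + J)
-9 + G(8)*I = -9 + (8*(-1 + 8))*6 = -9 + (8*7)*6 = -9 + 56*6 = -9 + 336 = 327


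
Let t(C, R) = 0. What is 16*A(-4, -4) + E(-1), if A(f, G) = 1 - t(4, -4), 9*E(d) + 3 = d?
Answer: 140/9 ≈ 15.556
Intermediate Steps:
E(d) = -⅓ + d/9
A(f, G) = 1 (A(f, G) = 1 - 1*0 = 1 + 0 = 1)
16*A(-4, -4) + E(-1) = 16*1 + (-⅓ + (⅑)*(-1)) = 16 + (-⅓ - ⅑) = 16 - 4/9 = 140/9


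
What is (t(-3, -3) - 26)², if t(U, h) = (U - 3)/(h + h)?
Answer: 625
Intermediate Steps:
t(U, h) = (-3 + U)/(2*h) (t(U, h) = (-3 + U)/((2*h)) = (-3 + U)*(1/(2*h)) = (-3 + U)/(2*h))
(t(-3, -3) - 26)² = ((½)*(-3 - 3)/(-3) - 26)² = ((½)*(-⅓)*(-6) - 26)² = (1 - 26)² = (-25)² = 625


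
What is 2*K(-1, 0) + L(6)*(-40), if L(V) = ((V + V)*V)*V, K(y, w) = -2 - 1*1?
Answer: -17286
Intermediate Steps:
K(y, w) = -3 (K(y, w) = -2 - 1 = -3)
L(V) = 2*V³ (L(V) = ((2*V)*V)*V = (2*V²)*V = 2*V³)
2*K(-1, 0) + L(6)*(-40) = 2*(-3) + (2*6³)*(-40) = -6 + (2*216)*(-40) = -6 + 432*(-40) = -6 - 17280 = -17286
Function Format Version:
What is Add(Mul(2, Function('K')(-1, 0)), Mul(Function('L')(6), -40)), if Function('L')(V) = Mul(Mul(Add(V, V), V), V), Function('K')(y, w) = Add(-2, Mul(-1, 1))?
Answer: -17286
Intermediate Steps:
Function('K')(y, w) = -3 (Function('K')(y, w) = Add(-2, -1) = -3)
Function('L')(V) = Mul(2, Pow(V, 3)) (Function('L')(V) = Mul(Mul(Mul(2, V), V), V) = Mul(Mul(2, Pow(V, 2)), V) = Mul(2, Pow(V, 3)))
Add(Mul(2, Function('K')(-1, 0)), Mul(Function('L')(6), -40)) = Add(Mul(2, -3), Mul(Mul(2, Pow(6, 3)), -40)) = Add(-6, Mul(Mul(2, 216), -40)) = Add(-6, Mul(432, -40)) = Add(-6, -17280) = -17286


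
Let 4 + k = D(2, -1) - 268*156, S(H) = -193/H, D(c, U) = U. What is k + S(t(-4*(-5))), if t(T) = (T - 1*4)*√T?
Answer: -41813 - 193*√5/160 ≈ -41816.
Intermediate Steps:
t(T) = √T*(-4 + T) (t(T) = (T - 4)*√T = (-4 + T)*√T = √T*(-4 + T))
k = -41813 (k = -4 + (-1 - 268*156) = -4 + (-1 - 41808) = -4 - 41809 = -41813)
k + S(t(-4*(-5))) = -41813 - 193*√5/(10*(-4 - 4*(-5))) = -41813 - 193*√5/(10*(-4 + 20)) = -41813 - 193*√5/160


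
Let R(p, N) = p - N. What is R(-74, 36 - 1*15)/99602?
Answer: -95/99602 ≈ -0.00095380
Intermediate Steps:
R(-74, 36 - 1*15)/99602 = (-74 - (36 - 1*15))/99602 = (-74 - (36 - 15))*(1/99602) = (-74 - 1*21)*(1/99602) = (-74 - 21)*(1/99602) = -95*1/99602 = -95/99602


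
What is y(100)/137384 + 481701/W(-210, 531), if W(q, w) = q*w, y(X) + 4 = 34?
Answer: -5514555407/1276640820 ≈ -4.3196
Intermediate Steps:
y(X) = 30 (y(X) = -4 + 34 = 30)
y(100)/137384 + 481701/W(-210, 531) = 30/137384 + 481701/((-210*531)) = 30*(1/137384) + 481701/(-111510) = 15/68692 + 481701*(-1/111510) = 15/68692 - 160567/37170 = -5514555407/1276640820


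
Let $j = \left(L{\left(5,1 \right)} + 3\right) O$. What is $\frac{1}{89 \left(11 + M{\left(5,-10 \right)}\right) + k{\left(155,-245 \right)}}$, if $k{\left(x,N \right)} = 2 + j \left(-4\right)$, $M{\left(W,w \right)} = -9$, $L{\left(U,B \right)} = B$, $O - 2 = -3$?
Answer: $\frac{1}{196} \approx 0.005102$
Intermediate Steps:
$O = -1$ ($O = 2 - 3 = -1$)
$j = -4$ ($j = \left(1 + 3\right) \left(-1\right) = 4 \left(-1\right) = -4$)
$k{\left(x,N \right)} = 18$ ($k{\left(x,N \right)} = 2 - -16 = 2 + 16 = 18$)
$\frac{1}{89 \left(11 + M{\left(5,-10 \right)}\right) + k{\left(155,-245 \right)}} = \frac{1}{89 \left(11 - 9\right) + 18} = \frac{1}{89 \cdot 2 + 18} = \frac{1}{178 + 18} = \frac{1}{196}$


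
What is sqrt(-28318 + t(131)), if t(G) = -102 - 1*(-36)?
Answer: 4*I*sqrt(1774) ≈ 168.48*I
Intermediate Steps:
t(G) = -66 (t(G) = -102 + 36 = -66)
sqrt(-28318 + t(131)) = sqrt(-28318 - 66) = sqrt(-28384) = 4*I*sqrt(1774)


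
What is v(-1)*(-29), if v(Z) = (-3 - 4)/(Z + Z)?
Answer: -203/2 ≈ -101.50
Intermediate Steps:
v(Z) = -7/(2*Z) (v(Z) = -7*1/(2*Z) = -7/(2*Z))
v(-1)*(-29) = -7/2/(-1)*(-29) = -7/2*(-1)*(-29) = (7/2)*(-29) = -203/2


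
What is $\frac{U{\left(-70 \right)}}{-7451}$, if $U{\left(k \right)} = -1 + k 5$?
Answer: $\frac{351}{7451} \approx 0.047108$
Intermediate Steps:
$U{\left(k \right)} = -1 + 5 k$
$\frac{U{\left(-70 \right)}}{-7451} = \frac{-1 + 5 \left(-70\right)}{-7451} = \left(-1 - 350\right) \left(- \frac{1}{7451}\right) = \left(-351\right) \left(- \frac{1}{7451}\right) = \frac{351}{7451}$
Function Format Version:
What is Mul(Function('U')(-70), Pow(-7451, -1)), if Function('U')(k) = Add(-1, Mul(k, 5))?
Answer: Rational(351, 7451) ≈ 0.047108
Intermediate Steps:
Function('U')(k) = Add(-1, Mul(5, k))
Mul(Function('U')(-70), Pow(-7451, -1)) = Mul(Add(-1, Mul(5, -70)), Pow(-7451, -1)) = Mul(Add(-1, -350), Rational(-1, 7451)) = Mul(-351, Rational(-1, 7451)) = Rational(351, 7451)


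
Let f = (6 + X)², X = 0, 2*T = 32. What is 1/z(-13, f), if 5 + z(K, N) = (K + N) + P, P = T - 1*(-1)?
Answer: 1/35 ≈ 0.028571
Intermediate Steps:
T = 16 (T = (½)*32 = 16)
P = 17 (P = 16 - 1*(-1) = 16 + 1 = 17)
f = 36 (f = (6 + 0)² = 6² = 36)
z(K, N) = 12 + K + N (z(K, N) = -5 + ((K + N) + 17) = -5 + (17 + K + N) = 12 + K + N)
1/z(-13, f) = 1/(12 - 13 + 36) = 1/35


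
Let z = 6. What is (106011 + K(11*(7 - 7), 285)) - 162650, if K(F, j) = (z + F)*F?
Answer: -56639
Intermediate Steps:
K(F, j) = F*(6 + F) (K(F, j) = (6 + F)*F = F*(6 + F))
(106011 + K(11*(7 - 7), 285)) - 162650 = (106011 + (11*(7 - 7))*(6 + 11*(7 - 7))) - 162650 = (106011 + (11*0)*(6 + 11*0)) - 162650 = (106011 + 0*(6 + 0)) - 162650 = (106011 + 0*6) - 162650 = (106011 + 0) - 162650 = 106011 - 162650 = -56639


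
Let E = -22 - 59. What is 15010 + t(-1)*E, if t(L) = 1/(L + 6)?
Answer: 74969/5 ≈ 14994.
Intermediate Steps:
t(L) = 1/(6 + L)
E = -81
15010 + t(-1)*E = 15010 - 81/(6 - 1) = 15010 - 81/5 = 74969/5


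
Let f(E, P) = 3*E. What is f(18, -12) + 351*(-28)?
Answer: -9774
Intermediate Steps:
f(18, -12) + 351*(-28) = 3*18 + 351*(-28) = 54 - 9828 = -9774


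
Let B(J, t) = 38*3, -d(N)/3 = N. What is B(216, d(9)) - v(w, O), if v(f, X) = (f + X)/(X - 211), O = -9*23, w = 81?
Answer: 23763/209 ≈ 113.70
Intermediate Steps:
d(N) = -3*N
B(J, t) = 114
O = -207
v(f, X) = (X + f)/(-211 + X)
B(216, d(9)) - v(w, O) = 114 - (-207 + 81)/(-211 - 207) = 114 - (-126)/(-418) = 114 - (-1)*(-126)/418 = 114 - 1*63/209 = 114 - 63/209 = 23763/209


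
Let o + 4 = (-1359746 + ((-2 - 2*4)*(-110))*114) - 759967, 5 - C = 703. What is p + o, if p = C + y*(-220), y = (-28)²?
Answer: -2167495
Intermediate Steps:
C = -698 (C = 5 - 1*703 = 5 - 703 = -698)
y = 784
o = -1994317 (o = -4 + ((-1359746 + ((-2 - 2*4)*(-110))*114) - 759967) = -4 + ((-1359746 + ((-2 - 8)*(-110))*114) - 759967) = -4 + ((-1359746 - 10*(-110)*114) - 759967) = -4 + ((-1359746 + 1100*114) - 759967) = -4 + ((-1359746 + 125400) - 759967) = -4 + (-1234346 - 759967) = -4 - 1994313 = -1994317)
p = -173178 (p = -698 + 784*(-220) = -698 - 172480 = -173178)
p + o = -173178 - 1994317 = -2167495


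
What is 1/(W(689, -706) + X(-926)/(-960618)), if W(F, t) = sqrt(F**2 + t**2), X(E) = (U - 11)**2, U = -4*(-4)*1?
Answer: 24015450/898016572041933443 + 922786941924*sqrt(973157)/898016572041933443 ≈ 0.0010137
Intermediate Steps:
U = 16 (U = 16*1 = 16)
X(E) = 25 (X(E) = (16 - 11)**2 = 5**2 = 25)
1/(W(689, -706) + X(-926)/(-960618)) = 1/(sqrt(689**2 + (-706)**2) + 25/(-960618)) = 1/(sqrt(474721 + 498436) + 25*(-1/960618)) = 1/(sqrt(973157) - 25/960618) = 1/(-25/960618 + sqrt(973157))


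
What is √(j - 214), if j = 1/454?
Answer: 3*I*√4900930/454 ≈ 14.629*I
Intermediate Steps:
j = 1/454 ≈ 0.0022026
√(j - 214) = √(1/454 - 214) = √(-97155/454) = 3*I*√4900930/454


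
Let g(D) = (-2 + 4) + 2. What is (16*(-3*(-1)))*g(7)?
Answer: 192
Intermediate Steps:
g(D) = 4 (g(D) = 2 + 2 = 4)
(16*(-3*(-1)))*g(7) = (16*(-3*(-1)))*4 = (16*3)*4 = 48*4 = 192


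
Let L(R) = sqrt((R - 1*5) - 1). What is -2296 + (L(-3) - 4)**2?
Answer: -2289 - 24*I ≈ -2289.0 - 24.0*I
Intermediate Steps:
L(R) = sqrt(-6 + R) (L(R) = sqrt((R - 5) - 1) = sqrt((-5 + R) - 1) = sqrt(-6 + R))
-2296 + (L(-3) - 4)**2 = -2296 + (sqrt(-6 - 3) - 4)**2 = -2296 + (sqrt(-9) - 4)**2 = -2296 + (3*I - 4)**2 = -2296 + (-4 + 3*I)**2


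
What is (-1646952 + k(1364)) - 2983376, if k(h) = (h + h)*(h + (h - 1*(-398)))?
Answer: 3897400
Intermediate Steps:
k(h) = 2*h*(398 + 2*h) (k(h) = (2*h)*(h + (h + 398)) = (2*h)*(h + (398 + h)) = (2*h)*(398 + 2*h) = 2*h*(398 + 2*h))
(-1646952 + k(1364)) - 2983376 = (-1646952 + 4*1364*(199 + 1364)) - 2983376 = (-1646952 + 4*1364*1563) - 2983376 = (-1646952 + 8527728) - 2983376 = 6880776 - 2983376 = 3897400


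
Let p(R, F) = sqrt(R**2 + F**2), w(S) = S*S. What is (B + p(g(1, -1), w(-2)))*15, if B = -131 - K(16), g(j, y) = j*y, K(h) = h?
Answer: -2205 + 15*sqrt(17) ≈ -2143.2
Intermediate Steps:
w(S) = S**2
B = -147 (B = -131 - 1*16 = -131 - 16 = -147)
p(R, F) = sqrt(F**2 + R**2)
(B + p(g(1, -1), w(-2)))*15 = (-147 + sqrt(((-2)**2)**2 + (1*(-1))**2))*15 = (-147 + sqrt(4**2 + (-1)**2))*15 = (-147 + sqrt(16 + 1))*15 = (-147 + sqrt(17))*15 = -2205 + 15*sqrt(17)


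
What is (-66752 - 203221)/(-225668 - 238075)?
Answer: 29997/51527 ≈ 0.58216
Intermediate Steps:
(-66752 - 203221)/(-225668 - 238075) = -269973/(-463743) = -269973*(-1/463743) = 29997/51527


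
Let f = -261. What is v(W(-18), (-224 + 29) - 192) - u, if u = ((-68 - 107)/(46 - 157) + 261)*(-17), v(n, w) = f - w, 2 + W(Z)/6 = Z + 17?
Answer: 509468/111 ≈ 4589.8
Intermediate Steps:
W(Z) = 90 + 6*Z (W(Z) = -12 + 6*(Z + 17) = -12 + 6*(17 + Z) = -12 + (102 + 6*Z) = 90 + 6*Z)
v(n, w) = -261 - w
u = -495482/111 (u = (-175/(-111) + 261)*(-17) = (-175*(-1/111) + 261)*(-17) = (175/111 + 261)*(-17) = (29146/111)*(-17) = -495482/111 ≈ -4463.8)
v(W(-18), (-224 + 29) - 192) - u = (-261 - ((-224 + 29) - 192)) - 1*(-495482/111) = (-261 - (-195 - 192)) + 495482/111 = (-261 - 1*(-387)) + 495482/111 = (-261 + 387) + 495482/111 = 126 + 495482/111 = 509468/111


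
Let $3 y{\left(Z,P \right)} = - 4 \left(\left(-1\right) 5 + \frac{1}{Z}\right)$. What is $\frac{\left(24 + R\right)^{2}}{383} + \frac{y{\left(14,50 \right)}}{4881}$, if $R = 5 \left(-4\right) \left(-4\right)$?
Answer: $\frac{369567890}{13085961} \approx 28.242$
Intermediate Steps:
$R = 80$ ($R = \left(-20\right) \left(-4\right) = 80$)
$y{\left(Z,P \right)} = \frac{20}{3} - \frac{4}{3 Z}$ ($y{\left(Z,P \right)} = \frac{\left(-4\right) \left(\left(-1\right) 5 + \frac{1}{Z}\right)}{3} = \frac{\left(-4\right) \left(-5 + \frac{1}{Z}\right)}{3} = \frac{20 - \frac{4}{Z}}{3} = \frac{20}{3} - \frac{4}{3 Z}$)
$\frac{\left(24 + R\right)^{2}}{383} + \frac{y{\left(14,50 \right)}}{4881} = \frac{\left(24 + 80\right)^{2}}{383} + \frac{\frac{4}{3} \cdot \frac{1}{14} \left(-1 + 5 \cdot 14\right)}{4881} = 104^{2} \cdot \frac{1}{383} + \frac{4}{3} \cdot \frac{1}{14} \left(-1 + 70\right) \frac{1}{4881} = 10816 \cdot \frac{1}{383} + \frac{4}{3} \cdot \frac{1}{14} \cdot 69 \cdot \frac{1}{4881} = \frac{10816}{383} + \frac{46}{7} \cdot \frac{1}{4881} = \frac{10816}{383} + \frac{46}{34167} = \frac{369567890}{13085961}$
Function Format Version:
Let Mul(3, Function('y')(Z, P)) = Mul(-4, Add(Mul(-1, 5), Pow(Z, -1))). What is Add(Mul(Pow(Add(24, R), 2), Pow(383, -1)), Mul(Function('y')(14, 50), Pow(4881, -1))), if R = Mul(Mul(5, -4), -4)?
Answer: Rational(369567890, 13085961) ≈ 28.242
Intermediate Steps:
R = 80 (R = Mul(-20, -4) = 80)
Function('y')(Z, P) = Add(Rational(20, 3), Mul(Rational(-4, 3), Pow(Z, -1))) (Function('y')(Z, P) = Mul(Rational(1, 3), Mul(-4, Add(Mul(-1, 5), Pow(Z, -1)))) = Mul(Rational(1, 3), Mul(-4, Add(-5, Pow(Z, -1)))) = Mul(Rational(1, 3), Add(20, Mul(-4, Pow(Z, -1)))) = Add(Rational(20, 3), Mul(Rational(-4, 3), Pow(Z, -1))))
Add(Mul(Pow(Add(24, R), 2), Pow(383, -1)), Mul(Function('y')(14, 50), Pow(4881, -1))) = Add(Mul(Pow(Add(24, 80), 2), Pow(383, -1)), Mul(Mul(Rational(4, 3), Pow(14, -1), Add(-1, Mul(5, 14))), Pow(4881, -1))) = Add(Mul(Pow(104, 2), Rational(1, 383)), Mul(Mul(Rational(4, 3), Rational(1, 14), Add(-1, 70)), Rational(1, 4881))) = Add(Mul(10816, Rational(1, 383)), Mul(Mul(Rational(4, 3), Rational(1, 14), 69), Rational(1, 4881))) = Add(Rational(10816, 383), Mul(Rational(46, 7), Rational(1, 4881))) = Add(Rational(10816, 383), Rational(46, 34167)) = Rational(369567890, 13085961)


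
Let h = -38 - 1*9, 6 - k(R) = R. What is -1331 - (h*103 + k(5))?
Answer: 3509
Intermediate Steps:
k(R) = 6 - R
h = -47 (h = -38 - 9 = -47)
-1331 - (h*103 + k(5)) = -1331 - (-47*103 + (6 - 1*5)) = -1331 - (-4841 + (6 - 5)) = -1331 - (-4841 + 1) = -1331 - 1*(-4840) = -1331 + 4840 = 3509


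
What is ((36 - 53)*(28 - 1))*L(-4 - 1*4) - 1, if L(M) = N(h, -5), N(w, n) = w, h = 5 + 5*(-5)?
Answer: 9179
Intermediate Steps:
h = -20 (h = 5 - 25 = -20)
L(M) = -20
((36 - 53)*(28 - 1))*L(-4 - 1*4) - 1 = ((36 - 53)*(28 - 1))*(-20) - 1 = -17*27*(-20) - 1 = -459*(-20) - 1 = 9180 - 1 = 9179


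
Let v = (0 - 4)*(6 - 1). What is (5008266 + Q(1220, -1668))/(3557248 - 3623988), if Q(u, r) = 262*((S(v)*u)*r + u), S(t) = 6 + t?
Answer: -3734780593/33370 ≈ -1.1192e+5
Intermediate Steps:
v = -20 (v = -4*5 = -20)
Q(u, r) = 262*u - 3668*r*u (Q(u, r) = 262*(((6 - 20)*u)*r + u) = 262*((-14*u)*r + u) = 262*(-14*r*u + u) = 262*(u - 14*r*u) = 262*u - 3668*r*u)
(5008266 + Q(1220, -1668))/(3557248 - 3623988) = (5008266 + 262*1220*(1 - 14*(-1668)))/(3557248 - 3623988) = (5008266 + 262*1220*(1 + 23352))/(-66740) = (5008266 + 262*1220*23353)*(-1/66740) = (5008266 + 7464552920)*(-1/66740) = 7469561186*(-1/66740) = -3734780593/33370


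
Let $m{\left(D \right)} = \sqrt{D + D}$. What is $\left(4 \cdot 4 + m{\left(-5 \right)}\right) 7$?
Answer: $112 + 7 i \sqrt{10} \approx 112.0 + 22.136 i$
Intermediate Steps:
$m{\left(D \right)} = \sqrt{2} \sqrt{D}$ ($m{\left(D \right)} = \sqrt{2 D} = \sqrt{2} \sqrt{D}$)
$\left(4 \cdot 4 + m{\left(-5 \right)}\right) 7 = \left(4 \cdot 4 + \sqrt{2} \sqrt{-5}\right) 7 = \left(16 + \sqrt{2} i \sqrt{5}\right) 7 = \left(16 + i \sqrt{10}\right) 7 = 112 + 7 i \sqrt{10}$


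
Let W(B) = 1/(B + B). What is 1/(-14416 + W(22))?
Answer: -44/634303 ≈ -6.9367e-5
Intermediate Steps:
W(B) = 1/(2*B)
1/(-14416 + W(22)) = 1/(-14416 + (½)/22) = 1/(-14416 + (½)*(1/22)) = 1/(-14416 + 1/44) = 1/(-634303/44) = -44/634303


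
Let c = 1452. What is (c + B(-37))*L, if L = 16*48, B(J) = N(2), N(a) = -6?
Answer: 1110528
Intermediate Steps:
B(J) = -6
L = 768
(c + B(-37))*L = (1452 - 6)*768 = 1446*768 = 1110528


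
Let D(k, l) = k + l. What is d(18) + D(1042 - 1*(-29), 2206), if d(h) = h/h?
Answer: 3278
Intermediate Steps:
d(h) = 1
d(18) + D(1042 - 1*(-29), 2206) = 1 + ((1042 - 1*(-29)) + 2206) = 1 + ((1042 + 29) + 2206) = 1 + (1071 + 2206) = 1 + 3277 = 3278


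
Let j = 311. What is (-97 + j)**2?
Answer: 45796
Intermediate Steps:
(-97 + j)**2 = (-97 + 311)**2 = 214**2 = 45796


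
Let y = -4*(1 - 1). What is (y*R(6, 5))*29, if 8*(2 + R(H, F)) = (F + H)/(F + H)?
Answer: 0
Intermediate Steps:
y = 0 (y = -4*0 = 0)
R(H, F) = -15/8 (R(H, F) = -2 + ((F + H)/(F + H))/8 = -2 + (1/8)*1 = -2 + 1/8 = -15/8)
(y*R(6, 5))*29 = (0*(-15/8))*29 = 0*29 = 0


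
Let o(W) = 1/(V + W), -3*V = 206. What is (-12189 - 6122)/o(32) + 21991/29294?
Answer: 59004333713/87882 ≈ 6.7140e+5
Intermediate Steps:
V = -206/3 (V = -⅓*206 = -206/3 ≈ -68.667)
o(W) = 1/(-206/3 + W)
(-12189 - 6122)/o(32) + 21991/29294 = (-12189 - 6122)/((3/(-206 + 3*32))) + 21991/29294 = -18311/(3/(-206 + 96)) + 21991*(1/29294) = -18311/(3/(-110)) + 21991/29294 = -18311/(3*(-1/110)) + 21991/29294 = -18311/(-3/110) + 21991/29294 = -18311*(-110/3) + 21991/29294 = 2014210/3 + 21991/29294 = 59004333713/87882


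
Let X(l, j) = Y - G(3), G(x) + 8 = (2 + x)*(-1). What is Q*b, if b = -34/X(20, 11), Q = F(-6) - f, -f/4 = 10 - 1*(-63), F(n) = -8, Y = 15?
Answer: -2414/7 ≈ -344.86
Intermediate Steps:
G(x) = -10 - x (G(x) = -8 + (2 + x)*(-1) = -8 + (-2 - x) = -10 - x)
X(l, j) = 28 (X(l, j) = 15 - (-10 - 1*3) = 15 - (-10 - 3) = 15 - 1*(-13) = 15 + 13 = 28)
f = -292 (f = -4*(10 - 1*(-63)) = -4*(10 + 63) = -4*73 = -292)
Q = 284 (Q = -8 - 1*(-292) = -8 + 292 = 284)
b = -17/14 (b = -34/28 = -34*1/28 = -17/14 ≈ -1.2143)
Q*b = 284*(-17/14) = -2414/7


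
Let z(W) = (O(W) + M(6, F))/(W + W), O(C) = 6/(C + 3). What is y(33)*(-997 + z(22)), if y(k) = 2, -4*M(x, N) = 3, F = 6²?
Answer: -4386851/2200 ≈ -1994.0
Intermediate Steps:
F = 36
M(x, N) = -¾ (M(x, N) = -¼*3 = -¾)
O(C) = 6/(3 + C)
z(W) = (-¾ + 6/(3 + W))/(2*W) (z(W) = (6/(3 + W) - ¾)/(W + W) = (-¾ + 6/(3 + W))/((2*W)) = (-¾ + 6/(3 + W))*(1/(2*W)) = (-¾ + 6/(3 + W))/(2*W))
y(33)*(-997 + z(22)) = 2*(-997 + (3/8)*(5 - 1*22)/(22*(3 + 22))) = 2*(-997 + (3/8)*(1/22)*(5 - 22)/25) = 2*(-997 + (3/8)*(1/22)*(1/25)*(-17)) = 2*(-997 - 51/4400) = 2*(-4386851/4400) = -4386851/2200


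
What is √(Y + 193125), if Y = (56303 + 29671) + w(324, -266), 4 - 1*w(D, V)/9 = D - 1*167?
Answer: 3*√30858 ≈ 526.99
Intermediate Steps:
w(D, V) = 1539 - 9*D (w(D, V) = 36 - 9*(D - 1*167) = 36 - 9*(D - 167) = 36 - 9*(-167 + D) = 36 + (1503 - 9*D) = 1539 - 9*D)
Y = 84597 (Y = (56303 + 29671) + (1539 - 9*324) = 85974 + (1539 - 2916) = 85974 - 1377 = 84597)
√(Y + 193125) = √(84597 + 193125) = √277722 = 3*√30858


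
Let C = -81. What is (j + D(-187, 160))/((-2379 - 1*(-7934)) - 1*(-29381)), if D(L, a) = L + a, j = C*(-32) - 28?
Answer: 2537/34936 ≈ 0.072618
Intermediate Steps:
j = 2564 (j = -81*(-32) - 28 = 2592 - 28 = 2564)
(j + D(-187, 160))/((-2379 - 1*(-7934)) - 1*(-29381)) = (2564 + (-187 + 160))/((-2379 - 1*(-7934)) - 1*(-29381)) = (2564 - 27)/((-2379 + 7934) + 29381) = 2537/(5555 + 29381) = 2537/34936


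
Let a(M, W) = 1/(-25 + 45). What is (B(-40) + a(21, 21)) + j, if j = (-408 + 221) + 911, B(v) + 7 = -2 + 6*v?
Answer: 9501/20 ≈ 475.05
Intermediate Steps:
B(v) = -9 + 6*v (B(v) = -7 + (-2 + 6*v) = -9 + 6*v)
a(M, W) = 1/20
j = 724 (j = -187 + 911 = 724)
(B(-40) + a(21, 21)) + j = ((-9 + 6*(-40)) + 1/20) + 724 = ((-9 - 240) + 1/20) + 724 = (-249 + 1/20) + 724 = -4979/20 + 724 = 9501/20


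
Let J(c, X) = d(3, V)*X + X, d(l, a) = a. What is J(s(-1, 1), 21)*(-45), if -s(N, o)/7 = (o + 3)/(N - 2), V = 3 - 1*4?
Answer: 0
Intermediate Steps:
V = -1 (V = 3 - 4 = -1)
s(N, o) = -7*(3 + o)/(-2 + N) (s(N, o) = -7*(o + 3)/(N - 2) = -7*(3 + o)/(-2 + N))
J(c, X) = 0 (J(c, X) = -X + X = 0)
J(s(-1, 1), 21)*(-45) = 0*(-45) = 0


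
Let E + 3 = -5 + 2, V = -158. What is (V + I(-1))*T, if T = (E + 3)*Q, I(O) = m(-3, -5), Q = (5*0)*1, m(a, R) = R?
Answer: 0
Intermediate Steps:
Q = 0 (Q = 0*1 = 0)
I(O) = -5
E = -6 (E = -3 + (-5 + 2) = -3 - 3 = -6)
T = 0 (T = (-6 + 3)*0 = -3*0 = 0)
(V + I(-1))*T = (-158 - 5)*0 = -163*0 = 0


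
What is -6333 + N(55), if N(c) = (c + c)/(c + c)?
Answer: -6332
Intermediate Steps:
N(c) = 1 (N(c) = (2*c)/((2*c)) = (2*c)*(1/(2*c)) = 1)
-6333 + N(55) = -6333 + 1 = -6332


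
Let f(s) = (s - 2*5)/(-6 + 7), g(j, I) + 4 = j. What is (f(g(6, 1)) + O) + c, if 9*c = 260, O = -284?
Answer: -2368/9 ≈ -263.11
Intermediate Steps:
g(j, I) = -4 + j
c = 260/9 (c = (⅑)*260 = 260/9 ≈ 28.889)
f(s) = -10 + s (f(s) = (s - 10)/1 = (-10 + s)*1 = -10 + s)
(f(g(6, 1)) + O) + c = ((-10 + (-4 + 6)) - 284) + 260/9 = ((-10 + 2) - 284) + 260/9 = (-8 - 284) + 260/9 = -292 + 260/9 = -2368/9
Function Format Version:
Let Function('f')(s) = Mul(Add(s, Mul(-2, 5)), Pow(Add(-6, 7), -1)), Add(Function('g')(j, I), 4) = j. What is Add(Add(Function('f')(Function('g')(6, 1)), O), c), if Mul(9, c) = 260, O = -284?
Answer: Rational(-2368, 9) ≈ -263.11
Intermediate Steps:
Function('g')(j, I) = Add(-4, j)
c = Rational(260, 9) (c = Mul(Rational(1, 9), 260) = Rational(260, 9) ≈ 28.889)
Function('f')(s) = Add(-10, s) (Function('f')(s) = Mul(Add(s, -10), Pow(1, -1)) = Mul(Add(-10, s), 1) = Add(-10, s))
Add(Add(Function('f')(Function('g')(6, 1)), O), c) = Add(Add(Add(-10, Add(-4, 6)), -284), Rational(260, 9)) = Add(Add(Add(-10, 2), -284), Rational(260, 9)) = Add(Add(-8, -284), Rational(260, 9)) = Add(-292, Rational(260, 9)) = Rational(-2368, 9)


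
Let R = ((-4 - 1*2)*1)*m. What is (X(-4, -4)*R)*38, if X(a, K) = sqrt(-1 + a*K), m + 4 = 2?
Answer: 456*sqrt(15) ≈ 1766.1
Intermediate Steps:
m = -2 (m = -4 + 2 = -2)
X(a, K) = sqrt(-1 + K*a)
R = 12 (R = ((-4 - 1*2)*1)*(-2) = ((-4 - 2)*1)*(-2) = -6*1*(-2) = -6*(-2) = 12)
(X(-4, -4)*R)*38 = (sqrt(-1 - 4*(-4))*12)*38 = (sqrt(-1 + 16)*12)*38 = (sqrt(15)*12)*38 = (12*sqrt(15))*38 = 456*sqrt(15)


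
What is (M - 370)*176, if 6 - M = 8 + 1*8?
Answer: -66880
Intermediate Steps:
M = -10 (M = 6 - (8 + 1*8) = 6 - (8 + 8) = 6 - 1*16 = 6 - 16 = -10)
(M - 370)*176 = (-10 - 370)*176 = -380*176 = -66880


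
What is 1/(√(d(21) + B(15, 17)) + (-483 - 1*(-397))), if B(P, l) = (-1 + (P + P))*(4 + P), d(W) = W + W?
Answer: -86/6803 - √593/6803 ≈ -0.016221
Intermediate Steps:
d(W) = 2*W
B(P, l) = (-1 + 2*P)*(4 + P)
1/(√(d(21) + B(15, 17)) + (-483 - 1*(-397))) = 1/(√(2*21 + (-4 + 2*15² + 7*15)) + (-483 - 1*(-397))) = 1/(√(42 + (-4 + 2*225 + 105)) + (-483 + 397)) = 1/(√(42 + (-4 + 450 + 105)) - 86) = 1/(√(42 + 551) - 86) = 1/(√593 - 86) = 1/(-86 + √593)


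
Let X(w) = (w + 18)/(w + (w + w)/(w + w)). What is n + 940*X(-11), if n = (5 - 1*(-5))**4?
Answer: 9342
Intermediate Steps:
X(w) = (18 + w)/(1 + w) (X(w) = (18 + w)/(w + (2*w)/((2*w))) = (18 + w)/(w + (2*w)*(1/(2*w))) = (18 + w)/(w + 1) = (18 + w)/(1 + w))
n = 10000 (n = (5 + 5)**4 = 10**4 = 10000)
n + 940*X(-11) = 10000 + 940*((18 - 11)/(1 - 11)) = 10000 + 940*(7/(-10)) = 10000 + 940*(-1/10*7) = 10000 + 940*(-7/10) = 10000 - 658 = 9342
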